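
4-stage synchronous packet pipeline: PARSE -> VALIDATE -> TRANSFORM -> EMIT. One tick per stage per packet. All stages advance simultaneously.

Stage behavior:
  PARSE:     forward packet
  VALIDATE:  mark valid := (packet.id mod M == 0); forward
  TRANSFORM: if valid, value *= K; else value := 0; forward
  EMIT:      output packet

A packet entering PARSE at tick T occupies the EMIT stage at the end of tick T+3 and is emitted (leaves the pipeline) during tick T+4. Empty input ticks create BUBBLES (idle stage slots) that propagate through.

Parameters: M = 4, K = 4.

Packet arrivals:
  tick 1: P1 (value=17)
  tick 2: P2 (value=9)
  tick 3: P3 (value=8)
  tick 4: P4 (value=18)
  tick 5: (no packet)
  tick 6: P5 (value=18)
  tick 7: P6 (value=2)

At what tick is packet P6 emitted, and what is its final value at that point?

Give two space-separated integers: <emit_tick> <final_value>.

Answer: 11 0

Derivation:
Tick 1: [PARSE:P1(v=17,ok=F), VALIDATE:-, TRANSFORM:-, EMIT:-] out:-; in:P1
Tick 2: [PARSE:P2(v=9,ok=F), VALIDATE:P1(v=17,ok=F), TRANSFORM:-, EMIT:-] out:-; in:P2
Tick 3: [PARSE:P3(v=8,ok=F), VALIDATE:P2(v=9,ok=F), TRANSFORM:P1(v=0,ok=F), EMIT:-] out:-; in:P3
Tick 4: [PARSE:P4(v=18,ok=F), VALIDATE:P3(v=8,ok=F), TRANSFORM:P2(v=0,ok=F), EMIT:P1(v=0,ok=F)] out:-; in:P4
Tick 5: [PARSE:-, VALIDATE:P4(v=18,ok=T), TRANSFORM:P3(v=0,ok=F), EMIT:P2(v=0,ok=F)] out:P1(v=0); in:-
Tick 6: [PARSE:P5(v=18,ok=F), VALIDATE:-, TRANSFORM:P4(v=72,ok=T), EMIT:P3(v=0,ok=F)] out:P2(v=0); in:P5
Tick 7: [PARSE:P6(v=2,ok=F), VALIDATE:P5(v=18,ok=F), TRANSFORM:-, EMIT:P4(v=72,ok=T)] out:P3(v=0); in:P6
Tick 8: [PARSE:-, VALIDATE:P6(v=2,ok=F), TRANSFORM:P5(v=0,ok=F), EMIT:-] out:P4(v=72); in:-
Tick 9: [PARSE:-, VALIDATE:-, TRANSFORM:P6(v=0,ok=F), EMIT:P5(v=0,ok=F)] out:-; in:-
Tick 10: [PARSE:-, VALIDATE:-, TRANSFORM:-, EMIT:P6(v=0,ok=F)] out:P5(v=0); in:-
Tick 11: [PARSE:-, VALIDATE:-, TRANSFORM:-, EMIT:-] out:P6(v=0); in:-
P6: arrives tick 7, valid=False (id=6, id%4=2), emit tick 11, final value 0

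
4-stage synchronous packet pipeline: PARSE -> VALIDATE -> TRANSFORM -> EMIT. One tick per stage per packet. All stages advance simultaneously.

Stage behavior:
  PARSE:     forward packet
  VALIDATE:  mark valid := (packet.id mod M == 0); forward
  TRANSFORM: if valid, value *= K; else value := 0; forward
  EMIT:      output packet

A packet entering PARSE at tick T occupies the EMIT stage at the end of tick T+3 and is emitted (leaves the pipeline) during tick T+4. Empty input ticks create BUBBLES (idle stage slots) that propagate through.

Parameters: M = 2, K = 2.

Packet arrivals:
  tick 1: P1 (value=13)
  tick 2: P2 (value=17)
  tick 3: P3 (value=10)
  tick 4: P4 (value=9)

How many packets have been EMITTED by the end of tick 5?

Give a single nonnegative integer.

Answer: 1

Derivation:
Tick 1: [PARSE:P1(v=13,ok=F), VALIDATE:-, TRANSFORM:-, EMIT:-] out:-; in:P1
Tick 2: [PARSE:P2(v=17,ok=F), VALIDATE:P1(v=13,ok=F), TRANSFORM:-, EMIT:-] out:-; in:P2
Tick 3: [PARSE:P3(v=10,ok=F), VALIDATE:P2(v=17,ok=T), TRANSFORM:P1(v=0,ok=F), EMIT:-] out:-; in:P3
Tick 4: [PARSE:P4(v=9,ok=F), VALIDATE:P3(v=10,ok=F), TRANSFORM:P2(v=34,ok=T), EMIT:P1(v=0,ok=F)] out:-; in:P4
Tick 5: [PARSE:-, VALIDATE:P4(v=9,ok=T), TRANSFORM:P3(v=0,ok=F), EMIT:P2(v=34,ok=T)] out:P1(v=0); in:-
Emitted by tick 5: ['P1']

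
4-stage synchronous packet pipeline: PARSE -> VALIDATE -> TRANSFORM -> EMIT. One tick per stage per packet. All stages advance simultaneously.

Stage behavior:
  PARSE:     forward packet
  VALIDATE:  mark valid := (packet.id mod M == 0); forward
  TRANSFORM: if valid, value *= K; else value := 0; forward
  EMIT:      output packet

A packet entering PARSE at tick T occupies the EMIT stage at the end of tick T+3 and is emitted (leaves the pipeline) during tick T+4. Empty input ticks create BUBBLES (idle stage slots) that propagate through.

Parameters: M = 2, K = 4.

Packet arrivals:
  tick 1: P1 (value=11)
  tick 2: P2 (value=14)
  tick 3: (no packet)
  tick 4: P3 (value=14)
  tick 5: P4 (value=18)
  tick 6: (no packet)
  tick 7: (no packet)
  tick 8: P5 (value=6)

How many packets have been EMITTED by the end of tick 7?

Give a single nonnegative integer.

Tick 1: [PARSE:P1(v=11,ok=F), VALIDATE:-, TRANSFORM:-, EMIT:-] out:-; in:P1
Tick 2: [PARSE:P2(v=14,ok=F), VALIDATE:P1(v=11,ok=F), TRANSFORM:-, EMIT:-] out:-; in:P2
Tick 3: [PARSE:-, VALIDATE:P2(v=14,ok=T), TRANSFORM:P1(v=0,ok=F), EMIT:-] out:-; in:-
Tick 4: [PARSE:P3(v=14,ok=F), VALIDATE:-, TRANSFORM:P2(v=56,ok=T), EMIT:P1(v=0,ok=F)] out:-; in:P3
Tick 5: [PARSE:P4(v=18,ok=F), VALIDATE:P3(v=14,ok=F), TRANSFORM:-, EMIT:P2(v=56,ok=T)] out:P1(v=0); in:P4
Tick 6: [PARSE:-, VALIDATE:P4(v=18,ok=T), TRANSFORM:P3(v=0,ok=F), EMIT:-] out:P2(v=56); in:-
Tick 7: [PARSE:-, VALIDATE:-, TRANSFORM:P4(v=72,ok=T), EMIT:P3(v=0,ok=F)] out:-; in:-
Emitted by tick 7: ['P1', 'P2']

Answer: 2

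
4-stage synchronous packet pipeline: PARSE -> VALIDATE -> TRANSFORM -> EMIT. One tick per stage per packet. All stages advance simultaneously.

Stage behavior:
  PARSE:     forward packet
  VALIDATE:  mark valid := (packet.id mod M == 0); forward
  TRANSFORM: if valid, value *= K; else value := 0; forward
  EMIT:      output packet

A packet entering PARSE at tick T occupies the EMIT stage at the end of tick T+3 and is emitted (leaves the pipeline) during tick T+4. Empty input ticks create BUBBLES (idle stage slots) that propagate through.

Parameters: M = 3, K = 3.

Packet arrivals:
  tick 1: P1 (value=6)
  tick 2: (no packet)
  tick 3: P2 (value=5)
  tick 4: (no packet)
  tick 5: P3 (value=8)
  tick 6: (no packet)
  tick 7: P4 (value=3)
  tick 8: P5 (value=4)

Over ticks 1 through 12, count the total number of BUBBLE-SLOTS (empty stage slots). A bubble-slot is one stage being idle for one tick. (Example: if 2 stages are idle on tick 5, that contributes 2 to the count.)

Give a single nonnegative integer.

Tick 1: [PARSE:P1(v=6,ok=F), VALIDATE:-, TRANSFORM:-, EMIT:-] out:-; bubbles=3
Tick 2: [PARSE:-, VALIDATE:P1(v=6,ok=F), TRANSFORM:-, EMIT:-] out:-; bubbles=3
Tick 3: [PARSE:P2(v=5,ok=F), VALIDATE:-, TRANSFORM:P1(v=0,ok=F), EMIT:-] out:-; bubbles=2
Tick 4: [PARSE:-, VALIDATE:P2(v=5,ok=F), TRANSFORM:-, EMIT:P1(v=0,ok=F)] out:-; bubbles=2
Tick 5: [PARSE:P3(v=8,ok=F), VALIDATE:-, TRANSFORM:P2(v=0,ok=F), EMIT:-] out:P1(v=0); bubbles=2
Tick 6: [PARSE:-, VALIDATE:P3(v=8,ok=T), TRANSFORM:-, EMIT:P2(v=0,ok=F)] out:-; bubbles=2
Tick 7: [PARSE:P4(v=3,ok=F), VALIDATE:-, TRANSFORM:P3(v=24,ok=T), EMIT:-] out:P2(v=0); bubbles=2
Tick 8: [PARSE:P5(v=4,ok=F), VALIDATE:P4(v=3,ok=F), TRANSFORM:-, EMIT:P3(v=24,ok=T)] out:-; bubbles=1
Tick 9: [PARSE:-, VALIDATE:P5(v=4,ok=F), TRANSFORM:P4(v=0,ok=F), EMIT:-] out:P3(v=24); bubbles=2
Tick 10: [PARSE:-, VALIDATE:-, TRANSFORM:P5(v=0,ok=F), EMIT:P4(v=0,ok=F)] out:-; bubbles=2
Tick 11: [PARSE:-, VALIDATE:-, TRANSFORM:-, EMIT:P5(v=0,ok=F)] out:P4(v=0); bubbles=3
Tick 12: [PARSE:-, VALIDATE:-, TRANSFORM:-, EMIT:-] out:P5(v=0); bubbles=4
Total bubble-slots: 28

Answer: 28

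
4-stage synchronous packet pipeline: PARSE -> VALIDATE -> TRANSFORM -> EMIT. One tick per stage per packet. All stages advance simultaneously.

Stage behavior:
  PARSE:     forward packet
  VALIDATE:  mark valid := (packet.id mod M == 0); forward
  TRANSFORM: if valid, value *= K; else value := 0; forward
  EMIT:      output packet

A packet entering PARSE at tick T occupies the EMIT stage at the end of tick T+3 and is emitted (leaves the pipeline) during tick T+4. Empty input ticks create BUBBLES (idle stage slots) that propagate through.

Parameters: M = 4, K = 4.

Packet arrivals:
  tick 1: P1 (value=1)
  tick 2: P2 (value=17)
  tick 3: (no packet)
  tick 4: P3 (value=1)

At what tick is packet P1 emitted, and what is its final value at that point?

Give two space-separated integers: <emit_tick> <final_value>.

Answer: 5 0

Derivation:
Tick 1: [PARSE:P1(v=1,ok=F), VALIDATE:-, TRANSFORM:-, EMIT:-] out:-; in:P1
Tick 2: [PARSE:P2(v=17,ok=F), VALIDATE:P1(v=1,ok=F), TRANSFORM:-, EMIT:-] out:-; in:P2
Tick 3: [PARSE:-, VALIDATE:P2(v=17,ok=F), TRANSFORM:P1(v=0,ok=F), EMIT:-] out:-; in:-
Tick 4: [PARSE:P3(v=1,ok=F), VALIDATE:-, TRANSFORM:P2(v=0,ok=F), EMIT:P1(v=0,ok=F)] out:-; in:P3
Tick 5: [PARSE:-, VALIDATE:P3(v=1,ok=F), TRANSFORM:-, EMIT:P2(v=0,ok=F)] out:P1(v=0); in:-
Tick 6: [PARSE:-, VALIDATE:-, TRANSFORM:P3(v=0,ok=F), EMIT:-] out:P2(v=0); in:-
Tick 7: [PARSE:-, VALIDATE:-, TRANSFORM:-, EMIT:P3(v=0,ok=F)] out:-; in:-
Tick 8: [PARSE:-, VALIDATE:-, TRANSFORM:-, EMIT:-] out:P3(v=0); in:-
P1: arrives tick 1, valid=False (id=1, id%4=1), emit tick 5, final value 0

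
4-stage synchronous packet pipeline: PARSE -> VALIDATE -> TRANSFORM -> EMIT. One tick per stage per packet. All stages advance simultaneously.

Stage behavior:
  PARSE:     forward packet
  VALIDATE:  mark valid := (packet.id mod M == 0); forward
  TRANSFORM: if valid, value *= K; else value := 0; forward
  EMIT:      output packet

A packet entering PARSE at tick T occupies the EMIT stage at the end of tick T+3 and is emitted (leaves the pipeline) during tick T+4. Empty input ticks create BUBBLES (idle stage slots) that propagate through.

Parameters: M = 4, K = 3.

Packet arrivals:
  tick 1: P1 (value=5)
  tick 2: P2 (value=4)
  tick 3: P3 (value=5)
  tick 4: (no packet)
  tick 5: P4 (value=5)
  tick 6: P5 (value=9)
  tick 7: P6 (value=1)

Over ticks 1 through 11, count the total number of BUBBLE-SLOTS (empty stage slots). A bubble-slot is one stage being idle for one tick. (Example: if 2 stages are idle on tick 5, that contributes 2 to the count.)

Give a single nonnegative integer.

Answer: 20

Derivation:
Tick 1: [PARSE:P1(v=5,ok=F), VALIDATE:-, TRANSFORM:-, EMIT:-] out:-; bubbles=3
Tick 2: [PARSE:P2(v=4,ok=F), VALIDATE:P1(v=5,ok=F), TRANSFORM:-, EMIT:-] out:-; bubbles=2
Tick 3: [PARSE:P3(v=5,ok=F), VALIDATE:P2(v=4,ok=F), TRANSFORM:P1(v=0,ok=F), EMIT:-] out:-; bubbles=1
Tick 4: [PARSE:-, VALIDATE:P3(v=5,ok=F), TRANSFORM:P2(v=0,ok=F), EMIT:P1(v=0,ok=F)] out:-; bubbles=1
Tick 5: [PARSE:P4(v=5,ok=F), VALIDATE:-, TRANSFORM:P3(v=0,ok=F), EMIT:P2(v=0,ok=F)] out:P1(v=0); bubbles=1
Tick 6: [PARSE:P5(v=9,ok=F), VALIDATE:P4(v=5,ok=T), TRANSFORM:-, EMIT:P3(v=0,ok=F)] out:P2(v=0); bubbles=1
Tick 7: [PARSE:P6(v=1,ok=F), VALIDATE:P5(v=9,ok=F), TRANSFORM:P4(v=15,ok=T), EMIT:-] out:P3(v=0); bubbles=1
Tick 8: [PARSE:-, VALIDATE:P6(v=1,ok=F), TRANSFORM:P5(v=0,ok=F), EMIT:P4(v=15,ok=T)] out:-; bubbles=1
Tick 9: [PARSE:-, VALIDATE:-, TRANSFORM:P6(v=0,ok=F), EMIT:P5(v=0,ok=F)] out:P4(v=15); bubbles=2
Tick 10: [PARSE:-, VALIDATE:-, TRANSFORM:-, EMIT:P6(v=0,ok=F)] out:P5(v=0); bubbles=3
Tick 11: [PARSE:-, VALIDATE:-, TRANSFORM:-, EMIT:-] out:P6(v=0); bubbles=4
Total bubble-slots: 20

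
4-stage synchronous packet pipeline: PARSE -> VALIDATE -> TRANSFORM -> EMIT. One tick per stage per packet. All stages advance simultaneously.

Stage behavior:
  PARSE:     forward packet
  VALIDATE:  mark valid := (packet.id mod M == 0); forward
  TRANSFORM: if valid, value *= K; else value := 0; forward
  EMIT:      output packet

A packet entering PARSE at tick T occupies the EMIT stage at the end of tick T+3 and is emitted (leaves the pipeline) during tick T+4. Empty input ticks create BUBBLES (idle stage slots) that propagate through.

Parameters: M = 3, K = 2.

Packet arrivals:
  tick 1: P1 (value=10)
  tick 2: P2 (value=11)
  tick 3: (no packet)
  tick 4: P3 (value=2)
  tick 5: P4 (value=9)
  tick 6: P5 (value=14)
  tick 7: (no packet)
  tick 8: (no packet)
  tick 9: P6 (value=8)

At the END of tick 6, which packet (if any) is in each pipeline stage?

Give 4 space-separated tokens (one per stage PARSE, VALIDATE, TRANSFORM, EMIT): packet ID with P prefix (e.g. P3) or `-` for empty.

Tick 1: [PARSE:P1(v=10,ok=F), VALIDATE:-, TRANSFORM:-, EMIT:-] out:-; in:P1
Tick 2: [PARSE:P2(v=11,ok=F), VALIDATE:P1(v=10,ok=F), TRANSFORM:-, EMIT:-] out:-; in:P2
Tick 3: [PARSE:-, VALIDATE:P2(v=11,ok=F), TRANSFORM:P1(v=0,ok=F), EMIT:-] out:-; in:-
Tick 4: [PARSE:P3(v=2,ok=F), VALIDATE:-, TRANSFORM:P2(v=0,ok=F), EMIT:P1(v=0,ok=F)] out:-; in:P3
Tick 5: [PARSE:P4(v=9,ok=F), VALIDATE:P3(v=2,ok=T), TRANSFORM:-, EMIT:P2(v=0,ok=F)] out:P1(v=0); in:P4
Tick 6: [PARSE:P5(v=14,ok=F), VALIDATE:P4(v=9,ok=F), TRANSFORM:P3(v=4,ok=T), EMIT:-] out:P2(v=0); in:P5
At end of tick 6: ['P5', 'P4', 'P3', '-']

Answer: P5 P4 P3 -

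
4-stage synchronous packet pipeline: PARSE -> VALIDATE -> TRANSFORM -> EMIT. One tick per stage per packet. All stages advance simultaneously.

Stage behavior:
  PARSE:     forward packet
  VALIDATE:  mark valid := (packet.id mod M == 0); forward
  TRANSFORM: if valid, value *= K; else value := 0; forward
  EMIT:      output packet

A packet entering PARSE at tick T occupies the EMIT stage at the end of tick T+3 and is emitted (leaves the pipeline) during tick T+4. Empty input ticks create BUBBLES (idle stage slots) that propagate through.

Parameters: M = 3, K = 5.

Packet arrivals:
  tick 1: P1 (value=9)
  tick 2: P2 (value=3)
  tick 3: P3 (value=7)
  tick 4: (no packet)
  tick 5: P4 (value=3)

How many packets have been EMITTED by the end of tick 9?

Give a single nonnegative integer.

Tick 1: [PARSE:P1(v=9,ok=F), VALIDATE:-, TRANSFORM:-, EMIT:-] out:-; in:P1
Tick 2: [PARSE:P2(v=3,ok=F), VALIDATE:P1(v=9,ok=F), TRANSFORM:-, EMIT:-] out:-; in:P2
Tick 3: [PARSE:P3(v=7,ok=F), VALIDATE:P2(v=3,ok=F), TRANSFORM:P1(v=0,ok=F), EMIT:-] out:-; in:P3
Tick 4: [PARSE:-, VALIDATE:P3(v=7,ok=T), TRANSFORM:P2(v=0,ok=F), EMIT:P1(v=0,ok=F)] out:-; in:-
Tick 5: [PARSE:P4(v=3,ok=F), VALIDATE:-, TRANSFORM:P3(v=35,ok=T), EMIT:P2(v=0,ok=F)] out:P1(v=0); in:P4
Tick 6: [PARSE:-, VALIDATE:P4(v=3,ok=F), TRANSFORM:-, EMIT:P3(v=35,ok=T)] out:P2(v=0); in:-
Tick 7: [PARSE:-, VALIDATE:-, TRANSFORM:P4(v=0,ok=F), EMIT:-] out:P3(v=35); in:-
Tick 8: [PARSE:-, VALIDATE:-, TRANSFORM:-, EMIT:P4(v=0,ok=F)] out:-; in:-
Tick 9: [PARSE:-, VALIDATE:-, TRANSFORM:-, EMIT:-] out:P4(v=0); in:-
Emitted by tick 9: ['P1', 'P2', 'P3', 'P4']

Answer: 4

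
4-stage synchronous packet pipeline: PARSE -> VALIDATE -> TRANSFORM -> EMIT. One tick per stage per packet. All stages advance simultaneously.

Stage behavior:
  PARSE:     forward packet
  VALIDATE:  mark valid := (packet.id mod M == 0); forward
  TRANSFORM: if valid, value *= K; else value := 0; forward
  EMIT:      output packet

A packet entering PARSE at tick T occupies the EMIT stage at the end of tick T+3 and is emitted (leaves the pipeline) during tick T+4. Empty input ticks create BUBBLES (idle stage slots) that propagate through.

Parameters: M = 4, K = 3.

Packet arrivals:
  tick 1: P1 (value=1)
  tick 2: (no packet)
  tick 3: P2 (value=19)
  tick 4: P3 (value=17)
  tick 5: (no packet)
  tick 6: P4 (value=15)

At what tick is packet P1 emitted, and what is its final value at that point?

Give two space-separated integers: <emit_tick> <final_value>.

Tick 1: [PARSE:P1(v=1,ok=F), VALIDATE:-, TRANSFORM:-, EMIT:-] out:-; in:P1
Tick 2: [PARSE:-, VALIDATE:P1(v=1,ok=F), TRANSFORM:-, EMIT:-] out:-; in:-
Tick 3: [PARSE:P2(v=19,ok=F), VALIDATE:-, TRANSFORM:P1(v=0,ok=F), EMIT:-] out:-; in:P2
Tick 4: [PARSE:P3(v=17,ok=F), VALIDATE:P2(v=19,ok=F), TRANSFORM:-, EMIT:P1(v=0,ok=F)] out:-; in:P3
Tick 5: [PARSE:-, VALIDATE:P3(v=17,ok=F), TRANSFORM:P2(v=0,ok=F), EMIT:-] out:P1(v=0); in:-
Tick 6: [PARSE:P4(v=15,ok=F), VALIDATE:-, TRANSFORM:P3(v=0,ok=F), EMIT:P2(v=0,ok=F)] out:-; in:P4
Tick 7: [PARSE:-, VALIDATE:P4(v=15,ok=T), TRANSFORM:-, EMIT:P3(v=0,ok=F)] out:P2(v=0); in:-
Tick 8: [PARSE:-, VALIDATE:-, TRANSFORM:P4(v=45,ok=T), EMIT:-] out:P3(v=0); in:-
Tick 9: [PARSE:-, VALIDATE:-, TRANSFORM:-, EMIT:P4(v=45,ok=T)] out:-; in:-
Tick 10: [PARSE:-, VALIDATE:-, TRANSFORM:-, EMIT:-] out:P4(v=45); in:-
P1: arrives tick 1, valid=False (id=1, id%4=1), emit tick 5, final value 0

Answer: 5 0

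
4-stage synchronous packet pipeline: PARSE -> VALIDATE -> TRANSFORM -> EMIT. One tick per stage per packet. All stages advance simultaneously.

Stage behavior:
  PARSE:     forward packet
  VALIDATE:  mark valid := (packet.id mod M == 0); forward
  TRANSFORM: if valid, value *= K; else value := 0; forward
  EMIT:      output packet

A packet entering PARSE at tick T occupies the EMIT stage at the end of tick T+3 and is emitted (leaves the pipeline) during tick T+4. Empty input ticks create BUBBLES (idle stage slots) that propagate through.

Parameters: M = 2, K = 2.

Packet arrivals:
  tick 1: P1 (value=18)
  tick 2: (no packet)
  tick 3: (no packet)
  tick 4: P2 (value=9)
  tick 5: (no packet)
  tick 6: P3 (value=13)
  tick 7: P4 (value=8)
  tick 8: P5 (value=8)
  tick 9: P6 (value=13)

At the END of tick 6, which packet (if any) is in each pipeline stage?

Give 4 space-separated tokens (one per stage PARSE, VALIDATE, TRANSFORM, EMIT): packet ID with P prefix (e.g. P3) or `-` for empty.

Answer: P3 - P2 -

Derivation:
Tick 1: [PARSE:P1(v=18,ok=F), VALIDATE:-, TRANSFORM:-, EMIT:-] out:-; in:P1
Tick 2: [PARSE:-, VALIDATE:P1(v=18,ok=F), TRANSFORM:-, EMIT:-] out:-; in:-
Tick 3: [PARSE:-, VALIDATE:-, TRANSFORM:P1(v=0,ok=F), EMIT:-] out:-; in:-
Tick 4: [PARSE:P2(v=9,ok=F), VALIDATE:-, TRANSFORM:-, EMIT:P1(v=0,ok=F)] out:-; in:P2
Tick 5: [PARSE:-, VALIDATE:P2(v=9,ok=T), TRANSFORM:-, EMIT:-] out:P1(v=0); in:-
Tick 6: [PARSE:P3(v=13,ok=F), VALIDATE:-, TRANSFORM:P2(v=18,ok=T), EMIT:-] out:-; in:P3
At end of tick 6: ['P3', '-', 'P2', '-']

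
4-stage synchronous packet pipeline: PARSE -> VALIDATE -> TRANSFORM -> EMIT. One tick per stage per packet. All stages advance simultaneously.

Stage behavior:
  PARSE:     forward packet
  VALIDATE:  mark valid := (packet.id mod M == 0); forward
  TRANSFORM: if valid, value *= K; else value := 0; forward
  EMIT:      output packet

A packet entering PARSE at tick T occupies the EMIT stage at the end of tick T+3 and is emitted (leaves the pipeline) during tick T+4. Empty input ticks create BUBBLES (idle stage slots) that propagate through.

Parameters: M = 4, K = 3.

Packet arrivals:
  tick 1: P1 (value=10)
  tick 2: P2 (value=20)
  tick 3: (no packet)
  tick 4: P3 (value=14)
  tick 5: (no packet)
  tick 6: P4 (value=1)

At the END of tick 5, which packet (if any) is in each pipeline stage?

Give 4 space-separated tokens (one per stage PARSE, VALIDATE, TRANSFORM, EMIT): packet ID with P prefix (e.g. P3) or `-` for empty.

Answer: - P3 - P2

Derivation:
Tick 1: [PARSE:P1(v=10,ok=F), VALIDATE:-, TRANSFORM:-, EMIT:-] out:-; in:P1
Tick 2: [PARSE:P2(v=20,ok=F), VALIDATE:P1(v=10,ok=F), TRANSFORM:-, EMIT:-] out:-; in:P2
Tick 3: [PARSE:-, VALIDATE:P2(v=20,ok=F), TRANSFORM:P1(v=0,ok=F), EMIT:-] out:-; in:-
Tick 4: [PARSE:P3(v=14,ok=F), VALIDATE:-, TRANSFORM:P2(v=0,ok=F), EMIT:P1(v=0,ok=F)] out:-; in:P3
Tick 5: [PARSE:-, VALIDATE:P3(v=14,ok=F), TRANSFORM:-, EMIT:P2(v=0,ok=F)] out:P1(v=0); in:-
At end of tick 5: ['-', 'P3', '-', 'P2']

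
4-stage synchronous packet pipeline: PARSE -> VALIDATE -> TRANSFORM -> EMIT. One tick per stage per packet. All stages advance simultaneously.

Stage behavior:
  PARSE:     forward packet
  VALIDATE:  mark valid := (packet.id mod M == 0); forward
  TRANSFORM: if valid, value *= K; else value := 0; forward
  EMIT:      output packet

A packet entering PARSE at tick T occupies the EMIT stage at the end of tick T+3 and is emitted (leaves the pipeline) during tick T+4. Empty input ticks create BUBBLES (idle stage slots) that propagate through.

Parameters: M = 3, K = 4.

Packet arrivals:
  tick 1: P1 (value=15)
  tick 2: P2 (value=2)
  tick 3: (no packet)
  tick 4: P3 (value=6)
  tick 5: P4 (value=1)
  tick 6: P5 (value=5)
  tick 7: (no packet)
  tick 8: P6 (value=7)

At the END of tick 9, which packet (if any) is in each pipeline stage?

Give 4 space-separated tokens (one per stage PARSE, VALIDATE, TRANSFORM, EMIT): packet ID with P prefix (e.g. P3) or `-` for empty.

Answer: - P6 - P5

Derivation:
Tick 1: [PARSE:P1(v=15,ok=F), VALIDATE:-, TRANSFORM:-, EMIT:-] out:-; in:P1
Tick 2: [PARSE:P2(v=2,ok=F), VALIDATE:P1(v=15,ok=F), TRANSFORM:-, EMIT:-] out:-; in:P2
Tick 3: [PARSE:-, VALIDATE:P2(v=2,ok=F), TRANSFORM:P1(v=0,ok=F), EMIT:-] out:-; in:-
Tick 4: [PARSE:P3(v=6,ok=F), VALIDATE:-, TRANSFORM:P2(v=0,ok=F), EMIT:P1(v=0,ok=F)] out:-; in:P3
Tick 5: [PARSE:P4(v=1,ok=F), VALIDATE:P3(v=6,ok=T), TRANSFORM:-, EMIT:P2(v=0,ok=F)] out:P1(v=0); in:P4
Tick 6: [PARSE:P5(v=5,ok=F), VALIDATE:P4(v=1,ok=F), TRANSFORM:P3(v=24,ok=T), EMIT:-] out:P2(v=0); in:P5
Tick 7: [PARSE:-, VALIDATE:P5(v=5,ok=F), TRANSFORM:P4(v=0,ok=F), EMIT:P3(v=24,ok=T)] out:-; in:-
Tick 8: [PARSE:P6(v=7,ok=F), VALIDATE:-, TRANSFORM:P5(v=0,ok=F), EMIT:P4(v=0,ok=F)] out:P3(v=24); in:P6
Tick 9: [PARSE:-, VALIDATE:P6(v=7,ok=T), TRANSFORM:-, EMIT:P5(v=0,ok=F)] out:P4(v=0); in:-
At end of tick 9: ['-', 'P6', '-', 'P5']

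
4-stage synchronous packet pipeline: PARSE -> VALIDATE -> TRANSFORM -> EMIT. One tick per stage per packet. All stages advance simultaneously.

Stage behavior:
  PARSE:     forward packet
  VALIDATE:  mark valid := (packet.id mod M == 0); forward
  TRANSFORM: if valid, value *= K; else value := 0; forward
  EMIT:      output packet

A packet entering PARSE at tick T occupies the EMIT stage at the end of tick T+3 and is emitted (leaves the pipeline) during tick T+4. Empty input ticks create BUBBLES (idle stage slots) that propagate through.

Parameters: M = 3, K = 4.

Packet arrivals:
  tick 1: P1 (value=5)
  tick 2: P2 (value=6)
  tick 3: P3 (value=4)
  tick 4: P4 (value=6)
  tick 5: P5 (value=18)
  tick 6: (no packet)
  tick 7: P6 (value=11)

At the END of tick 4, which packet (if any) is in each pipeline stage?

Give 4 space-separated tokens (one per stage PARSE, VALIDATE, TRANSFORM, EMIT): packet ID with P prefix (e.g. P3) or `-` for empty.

Tick 1: [PARSE:P1(v=5,ok=F), VALIDATE:-, TRANSFORM:-, EMIT:-] out:-; in:P1
Tick 2: [PARSE:P2(v=6,ok=F), VALIDATE:P1(v=5,ok=F), TRANSFORM:-, EMIT:-] out:-; in:P2
Tick 3: [PARSE:P3(v=4,ok=F), VALIDATE:P2(v=6,ok=F), TRANSFORM:P1(v=0,ok=F), EMIT:-] out:-; in:P3
Tick 4: [PARSE:P4(v=6,ok=F), VALIDATE:P3(v=4,ok=T), TRANSFORM:P2(v=0,ok=F), EMIT:P1(v=0,ok=F)] out:-; in:P4
At end of tick 4: ['P4', 'P3', 'P2', 'P1']

Answer: P4 P3 P2 P1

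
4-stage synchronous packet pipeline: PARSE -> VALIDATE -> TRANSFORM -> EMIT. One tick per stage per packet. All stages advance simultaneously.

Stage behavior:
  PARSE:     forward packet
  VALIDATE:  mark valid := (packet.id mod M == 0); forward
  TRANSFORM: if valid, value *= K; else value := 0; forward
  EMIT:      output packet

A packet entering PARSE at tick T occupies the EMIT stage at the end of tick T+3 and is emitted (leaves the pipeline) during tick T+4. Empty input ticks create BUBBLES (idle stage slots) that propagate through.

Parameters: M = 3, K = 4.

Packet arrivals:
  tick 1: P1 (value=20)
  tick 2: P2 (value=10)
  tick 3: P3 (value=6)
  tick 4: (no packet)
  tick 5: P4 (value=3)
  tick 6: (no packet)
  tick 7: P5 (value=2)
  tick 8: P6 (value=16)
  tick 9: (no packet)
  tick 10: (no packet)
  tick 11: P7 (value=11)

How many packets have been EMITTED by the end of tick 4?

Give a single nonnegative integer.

Tick 1: [PARSE:P1(v=20,ok=F), VALIDATE:-, TRANSFORM:-, EMIT:-] out:-; in:P1
Tick 2: [PARSE:P2(v=10,ok=F), VALIDATE:P1(v=20,ok=F), TRANSFORM:-, EMIT:-] out:-; in:P2
Tick 3: [PARSE:P3(v=6,ok=F), VALIDATE:P2(v=10,ok=F), TRANSFORM:P1(v=0,ok=F), EMIT:-] out:-; in:P3
Tick 4: [PARSE:-, VALIDATE:P3(v=6,ok=T), TRANSFORM:P2(v=0,ok=F), EMIT:P1(v=0,ok=F)] out:-; in:-
Emitted by tick 4: []

Answer: 0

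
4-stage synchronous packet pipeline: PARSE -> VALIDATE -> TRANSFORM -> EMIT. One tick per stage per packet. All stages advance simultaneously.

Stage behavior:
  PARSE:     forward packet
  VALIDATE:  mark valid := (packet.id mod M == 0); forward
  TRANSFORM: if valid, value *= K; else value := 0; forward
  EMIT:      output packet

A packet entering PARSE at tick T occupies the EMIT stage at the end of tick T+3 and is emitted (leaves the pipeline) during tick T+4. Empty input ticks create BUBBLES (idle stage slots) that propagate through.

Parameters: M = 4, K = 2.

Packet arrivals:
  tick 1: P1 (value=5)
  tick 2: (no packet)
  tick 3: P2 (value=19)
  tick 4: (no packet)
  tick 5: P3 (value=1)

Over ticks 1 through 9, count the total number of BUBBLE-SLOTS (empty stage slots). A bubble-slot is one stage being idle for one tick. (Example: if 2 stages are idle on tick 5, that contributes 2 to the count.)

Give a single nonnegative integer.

Tick 1: [PARSE:P1(v=5,ok=F), VALIDATE:-, TRANSFORM:-, EMIT:-] out:-; bubbles=3
Tick 2: [PARSE:-, VALIDATE:P1(v=5,ok=F), TRANSFORM:-, EMIT:-] out:-; bubbles=3
Tick 3: [PARSE:P2(v=19,ok=F), VALIDATE:-, TRANSFORM:P1(v=0,ok=F), EMIT:-] out:-; bubbles=2
Tick 4: [PARSE:-, VALIDATE:P2(v=19,ok=F), TRANSFORM:-, EMIT:P1(v=0,ok=F)] out:-; bubbles=2
Tick 5: [PARSE:P3(v=1,ok=F), VALIDATE:-, TRANSFORM:P2(v=0,ok=F), EMIT:-] out:P1(v=0); bubbles=2
Tick 6: [PARSE:-, VALIDATE:P3(v=1,ok=F), TRANSFORM:-, EMIT:P2(v=0,ok=F)] out:-; bubbles=2
Tick 7: [PARSE:-, VALIDATE:-, TRANSFORM:P3(v=0,ok=F), EMIT:-] out:P2(v=0); bubbles=3
Tick 8: [PARSE:-, VALIDATE:-, TRANSFORM:-, EMIT:P3(v=0,ok=F)] out:-; bubbles=3
Tick 9: [PARSE:-, VALIDATE:-, TRANSFORM:-, EMIT:-] out:P3(v=0); bubbles=4
Total bubble-slots: 24

Answer: 24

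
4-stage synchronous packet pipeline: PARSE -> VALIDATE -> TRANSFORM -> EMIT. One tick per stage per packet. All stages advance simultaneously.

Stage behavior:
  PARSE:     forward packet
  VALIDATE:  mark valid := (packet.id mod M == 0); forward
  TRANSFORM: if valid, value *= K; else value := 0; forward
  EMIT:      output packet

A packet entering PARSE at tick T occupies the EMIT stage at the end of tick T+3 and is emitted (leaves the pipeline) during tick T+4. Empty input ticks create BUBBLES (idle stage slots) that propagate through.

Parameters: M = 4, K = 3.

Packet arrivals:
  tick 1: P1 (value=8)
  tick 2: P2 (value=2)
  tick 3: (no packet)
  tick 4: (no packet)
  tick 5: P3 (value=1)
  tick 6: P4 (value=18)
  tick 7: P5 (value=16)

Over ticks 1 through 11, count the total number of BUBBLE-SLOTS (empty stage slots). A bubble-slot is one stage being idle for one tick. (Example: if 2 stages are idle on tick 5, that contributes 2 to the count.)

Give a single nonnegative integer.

Tick 1: [PARSE:P1(v=8,ok=F), VALIDATE:-, TRANSFORM:-, EMIT:-] out:-; bubbles=3
Tick 2: [PARSE:P2(v=2,ok=F), VALIDATE:P1(v=8,ok=F), TRANSFORM:-, EMIT:-] out:-; bubbles=2
Tick 3: [PARSE:-, VALIDATE:P2(v=2,ok=F), TRANSFORM:P1(v=0,ok=F), EMIT:-] out:-; bubbles=2
Tick 4: [PARSE:-, VALIDATE:-, TRANSFORM:P2(v=0,ok=F), EMIT:P1(v=0,ok=F)] out:-; bubbles=2
Tick 5: [PARSE:P3(v=1,ok=F), VALIDATE:-, TRANSFORM:-, EMIT:P2(v=0,ok=F)] out:P1(v=0); bubbles=2
Tick 6: [PARSE:P4(v=18,ok=F), VALIDATE:P3(v=1,ok=F), TRANSFORM:-, EMIT:-] out:P2(v=0); bubbles=2
Tick 7: [PARSE:P5(v=16,ok=F), VALIDATE:P4(v=18,ok=T), TRANSFORM:P3(v=0,ok=F), EMIT:-] out:-; bubbles=1
Tick 8: [PARSE:-, VALIDATE:P5(v=16,ok=F), TRANSFORM:P4(v=54,ok=T), EMIT:P3(v=0,ok=F)] out:-; bubbles=1
Tick 9: [PARSE:-, VALIDATE:-, TRANSFORM:P5(v=0,ok=F), EMIT:P4(v=54,ok=T)] out:P3(v=0); bubbles=2
Tick 10: [PARSE:-, VALIDATE:-, TRANSFORM:-, EMIT:P5(v=0,ok=F)] out:P4(v=54); bubbles=3
Tick 11: [PARSE:-, VALIDATE:-, TRANSFORM:-, EMIT:-] out:P5(v=0); bubbles=4
Total bubble-slots: 24

Answer: 24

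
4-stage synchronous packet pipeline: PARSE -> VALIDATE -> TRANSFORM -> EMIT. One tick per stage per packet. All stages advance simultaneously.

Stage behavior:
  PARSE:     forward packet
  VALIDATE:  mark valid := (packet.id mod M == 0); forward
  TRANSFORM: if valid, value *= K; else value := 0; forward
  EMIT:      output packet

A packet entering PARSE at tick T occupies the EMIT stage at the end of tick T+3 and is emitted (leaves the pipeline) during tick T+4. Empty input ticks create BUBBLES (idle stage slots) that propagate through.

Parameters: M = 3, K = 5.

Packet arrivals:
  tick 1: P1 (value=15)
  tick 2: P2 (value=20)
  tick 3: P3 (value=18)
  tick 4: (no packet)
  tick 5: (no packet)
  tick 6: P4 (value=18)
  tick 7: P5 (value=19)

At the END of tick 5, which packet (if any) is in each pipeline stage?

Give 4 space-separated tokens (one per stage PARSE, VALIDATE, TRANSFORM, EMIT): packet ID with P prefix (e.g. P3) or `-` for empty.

Answer: - - P3 P2

Derivation:
Tick 1: [PARSE:P1(v=15,ok=F), VALIDATE:-, TRANSFORM:-, EMIT:-] out:-; in:P1
Tick 2: [PARSE:P2(v=20,ok=F), VALIDATE:P1(v=15,ok=F), TRANSFORM:-, EMIT:-] out:-; in:P2
Tick 3: [PARSE:P3(v=18,ok=F), VALIDATE:P2(v=20,ok=F), TRANSFORM:P1(v=0,ok=F), EMIT:-] out:-; in:P3
Tick 4: [PARSE:-, VALIDATE:P3(v=18,ok=T), TRANSFORM:P2(v=0,ok=F), EMIT:P1(v=0,ok=F)] out:-; in:-
Tick 5: [PARSE:-, VALIDATE:-, TRANSFORM:P3(v=90,ok=T), EMIT:P2(v=0,ok=F)] out:P1(v=0); in:-
At end of tick 5: ['-', '-', 'P3', 'P2']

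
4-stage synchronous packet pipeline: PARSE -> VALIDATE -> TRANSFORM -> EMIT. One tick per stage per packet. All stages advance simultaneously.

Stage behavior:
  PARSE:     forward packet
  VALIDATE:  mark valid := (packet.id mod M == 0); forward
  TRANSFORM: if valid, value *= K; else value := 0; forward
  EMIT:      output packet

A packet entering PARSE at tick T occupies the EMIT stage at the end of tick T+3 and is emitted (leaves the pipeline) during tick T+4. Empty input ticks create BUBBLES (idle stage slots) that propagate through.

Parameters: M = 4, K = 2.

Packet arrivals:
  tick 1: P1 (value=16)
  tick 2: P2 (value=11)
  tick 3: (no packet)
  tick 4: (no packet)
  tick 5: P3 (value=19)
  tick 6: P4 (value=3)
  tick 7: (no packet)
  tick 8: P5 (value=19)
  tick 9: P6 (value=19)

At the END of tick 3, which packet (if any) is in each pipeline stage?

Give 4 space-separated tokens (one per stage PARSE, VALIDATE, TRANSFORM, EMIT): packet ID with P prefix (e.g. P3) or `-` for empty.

Tick 1: [PARSE:P1(v=16,ok=F), VALIDATE:-, TRANSFORM:-, EMIT:-] out:-; in:P1
Tick 2: [PARSE:P2(v=11,ok=F), VALIDATE:P1(v=16,ok=F), TRANSFORM:-, EMIT:-] out:-; in:P2
Tick 3: [PARSE:-, VALIDATE:P2(v=11,ok=F), TRANSFORM:P1(v=0,ok=F), EMIT:-] out:-; in:-
At end of tick 3: ['-', 'P2', 'P1', '-']

Answer: - P2 P1 -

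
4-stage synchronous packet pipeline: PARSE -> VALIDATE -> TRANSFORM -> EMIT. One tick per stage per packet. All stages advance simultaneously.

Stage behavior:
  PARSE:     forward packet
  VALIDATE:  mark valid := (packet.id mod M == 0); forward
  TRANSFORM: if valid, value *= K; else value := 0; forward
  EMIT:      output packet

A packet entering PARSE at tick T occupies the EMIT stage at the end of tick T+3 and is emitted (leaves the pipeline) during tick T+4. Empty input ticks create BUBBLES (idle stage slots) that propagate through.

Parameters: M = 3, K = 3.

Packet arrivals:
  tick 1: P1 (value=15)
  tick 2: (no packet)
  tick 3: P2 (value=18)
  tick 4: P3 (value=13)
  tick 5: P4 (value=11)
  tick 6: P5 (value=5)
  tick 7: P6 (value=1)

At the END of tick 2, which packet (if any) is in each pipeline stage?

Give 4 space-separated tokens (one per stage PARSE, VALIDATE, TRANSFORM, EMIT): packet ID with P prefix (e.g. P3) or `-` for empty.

Tick 1: [PARSE:P1(v=15,ok=F), VALIDATE:-, TRANSFORM:-, EMIT:-] out:-; in:P1
Tick 2: [PARSE:-, VALIDATE:P1(v=15,ok=F), TRANSFORM:-, EMIT:-] out:-; in:-
At end of tick 2: ['-', 'P1', '-', '-']

Answer: - P1 - -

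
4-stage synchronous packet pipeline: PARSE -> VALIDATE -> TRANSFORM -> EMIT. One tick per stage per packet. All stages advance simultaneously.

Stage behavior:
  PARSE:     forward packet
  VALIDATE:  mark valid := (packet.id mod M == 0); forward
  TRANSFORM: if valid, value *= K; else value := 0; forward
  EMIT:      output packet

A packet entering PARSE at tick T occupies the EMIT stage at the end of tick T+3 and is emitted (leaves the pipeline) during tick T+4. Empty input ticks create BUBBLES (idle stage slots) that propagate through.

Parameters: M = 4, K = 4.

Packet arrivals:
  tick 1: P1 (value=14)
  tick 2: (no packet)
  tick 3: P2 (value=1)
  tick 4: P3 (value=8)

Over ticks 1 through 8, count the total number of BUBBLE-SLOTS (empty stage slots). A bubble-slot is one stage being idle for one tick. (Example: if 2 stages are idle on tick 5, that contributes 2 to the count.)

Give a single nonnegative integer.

Tick 1: [PARSE:P1(v=14,ok=F), VALIDATE:-, TRANSFORM:-, EMIT:-] out:-; bubbles=3
Tick 2: [PARSE:-, VALIDATE:P1(v=14,ok=F), TRANSFORM:-, EMIT:-] out:-; bubbles=3
Tick 3: [PARSE:P2(v=1,ok=F), VALIDATE:-, TRANSFORM:P1(v=0,ok=F), EMIT:-] out:-; bubbles=2
Tick 4: [PARSE:P3(v=8,ok=F), VALIDATE:P2(v=1,ok=F), TRANSFORM:-, EMIT:P1(v=0,ok=F)] out:-; bubbles=1
Tick 5: [PARSE:-, VALIDATE:P3(v=8,ok=F), TRANSFORM:P2(v=0,ok=F), EMIT:-] out:P1(v=0); bubbles=2
Tick 6: [PARSE:-, VALIDATE:-, TRANSFORM:P3(v=0,ok=F), EMIT:P2(v=0,ok=F)] out:-; bubbles=2
Tick 7: [PARSE:-, VALIDATE:-, TRANSFORM:-, EMIT:P3(v=0,ok=F)] out:P2(v=0); bubbles=3
Tick 8: [PARSE:-, VALIDATE:-, TRANSFORM:-, EMIT:-] out:P3(v=0); bubbles=4
Total bubble-slots: 20

Answer: 20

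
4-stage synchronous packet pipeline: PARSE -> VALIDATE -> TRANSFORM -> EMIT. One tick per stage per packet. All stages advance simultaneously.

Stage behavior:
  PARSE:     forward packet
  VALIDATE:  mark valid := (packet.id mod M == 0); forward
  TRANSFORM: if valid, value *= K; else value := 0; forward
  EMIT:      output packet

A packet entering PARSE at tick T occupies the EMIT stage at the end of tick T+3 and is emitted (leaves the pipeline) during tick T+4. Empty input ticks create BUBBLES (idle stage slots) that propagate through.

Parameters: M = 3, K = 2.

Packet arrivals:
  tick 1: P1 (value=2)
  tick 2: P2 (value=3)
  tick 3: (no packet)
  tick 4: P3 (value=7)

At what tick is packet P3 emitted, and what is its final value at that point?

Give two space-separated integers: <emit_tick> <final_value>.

Tick 1: [PARSE:P1(v=2,ok=F), VALIDATE:-, TRANSFORM:-, EMIT:-] out:-; in:P1
Tick 2: [PARSE:P2(v=3,ok=F), VALIDATE:P1(v=2,ok=F), TRANSFORM:-, EMIT:-] out:-; in:P2
Tick 3: [PARSE:-, VALIDATE:P2(v=3,ok=F), TRANSFORM:P1(v=0,ok=F), EMIT:-] out:-; in:-
Tick 4: [PARSE:P3(v=7,ok=F), VALIDATE:-, TRANSFORM:P2(v=0,ok=F), EMIT:P1(v=0,ok=F)] out:-; in:P3
Tick 5: [PARSE:-, VALIDATE:P3(v=7,ok=T), TRANSFORM:-, EMIT:P2(v=0,ok=F)] out:P1(v=0); in:-
Tick 6: [PARSE:-, VALIDATE:-, TRANSFORM:P3(v=14,ok=T), EMIT:-] out:P2(v=0); in:-
Tick 7: [PARSE:-, VALIDATE:-, TRANSFORM:-, EMIT:P3(v=14,ok=T)] out:-; in:-
Tick 8: [PARSE:-, VALIDATE:-, TRANSFORM:-, EMIT:-] out:P3(v=14); in:-
P3: arrives tick 4, valid=True (id=3, id%3=0), emit tick 8, final value 14

Answer: 8 14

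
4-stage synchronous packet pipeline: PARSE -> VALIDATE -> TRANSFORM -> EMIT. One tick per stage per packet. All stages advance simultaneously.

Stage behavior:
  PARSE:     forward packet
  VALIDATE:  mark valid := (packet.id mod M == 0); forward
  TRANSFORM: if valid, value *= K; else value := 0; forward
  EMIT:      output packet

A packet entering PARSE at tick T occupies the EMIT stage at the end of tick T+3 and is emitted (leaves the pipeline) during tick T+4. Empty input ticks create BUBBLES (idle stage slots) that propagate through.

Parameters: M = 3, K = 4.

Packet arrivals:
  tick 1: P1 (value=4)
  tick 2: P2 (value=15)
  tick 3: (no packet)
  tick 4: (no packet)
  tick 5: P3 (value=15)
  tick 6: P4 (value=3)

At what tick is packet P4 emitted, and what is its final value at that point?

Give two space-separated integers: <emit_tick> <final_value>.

Answer: 10 0

Derivation:
Tick 1: [PARSE:P1(v=4,ok=F), VALIDATE:-, TRANSFORM:-, EMIT:-] out:-; in:P1
Tick 2: [PARSE:P2(v=15,ok=F), VALIDATE:P1(v=4,ok=F), TRANSFORM:-, EMIT:-] out:-; in:P2
Tick 3: [PARSE:-, VALIDATE:P2(v=15,ok=F), TRANSFORM:P1(v=0,ok=F), EMIT:-] out:-; in:-
Tick 4: [PARSE:-, VALIDATE:-, TRANSFORM:P2(v=0,ok=F), EMIT:P1(v=0,ok=F)] out:-; in:-
Tick 5: [PARSE:P3(v=15,ok=F), VALIDATE:-, TRANSFORM:-, EMIT:P2(v=0,ok=F)] out:P1(v=0); in:P3
Tick 6: [PARSE:P4(v=3,ok=F), VALIDATE:P3(v=15,ok=T), TRANSFORM:-, EMIT:-] out:P2(v=0); in:P4
Tick 7: [PARSE:-, VALIDATE:P4(v=3,ok=F), TRANSFORM:P3(v=60,ok=T), EMIT:-] out:-; in:-
Tick 8: [PARSE:-, VALIDATE:-, TRANSFORM:P4(v=0,ok=F), EMIT:P3(v=60,ok=T)] out:-; in:-
Tick 9: [PARSE:-, VALIDATE:-, TRANSFORM:-, EMIT:P4(v=0,ok=F)] out:P3(v=60); in:-
Tick 10: [PARSE:-, VALIDATE:-, TRANSFORM:-, EMIT:-] out:P4(v=0); in:-
P4: arrives tick 6, valid=False (id=4, id%3=1), emit tick 10, final value 0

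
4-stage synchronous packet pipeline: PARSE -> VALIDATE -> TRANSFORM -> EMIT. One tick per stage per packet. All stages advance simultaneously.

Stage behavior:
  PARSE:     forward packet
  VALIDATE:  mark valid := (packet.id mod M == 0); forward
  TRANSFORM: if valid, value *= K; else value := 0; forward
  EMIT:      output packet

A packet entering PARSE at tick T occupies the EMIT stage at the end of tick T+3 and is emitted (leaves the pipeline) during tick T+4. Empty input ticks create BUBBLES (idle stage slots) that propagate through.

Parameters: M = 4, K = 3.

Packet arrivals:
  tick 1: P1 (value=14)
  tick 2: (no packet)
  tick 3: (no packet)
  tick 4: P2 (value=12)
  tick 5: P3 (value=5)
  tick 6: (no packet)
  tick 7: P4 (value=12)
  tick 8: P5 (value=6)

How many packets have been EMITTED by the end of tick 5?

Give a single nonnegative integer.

Answer: 1

Derivation:
Tick 1: [PARSE:P1(v=14,ok=F), VALIDATE:-, TRANSFORM:-, EMIT:-] out:-; in:P1
Tick 2: [PARSE:-, VALIDATE:P1(v=14,ok=F), TRANSFORM:-, EMIT:-] out:-; in:-
Tick 3: [PARSE:-, VALIDATE:-, TRANSFORM:P1(v=0,ok=F), EMIT:-] out:-; in:-
Tick 4: [PARSE:P2(v=12,ok=F), VALIDATE:-, TRANSFORM:-, EMIT:P1(v=0,ok=F)] out:-; in:P2
Tick 5: [PARSE:P3(v=5,ok=F), VALIDATE:P2(v=12,ok=F), TRANSFORM:-, EMIT:-] out:P1(v=0); in:P3
Emitted by tick 5: ['P1']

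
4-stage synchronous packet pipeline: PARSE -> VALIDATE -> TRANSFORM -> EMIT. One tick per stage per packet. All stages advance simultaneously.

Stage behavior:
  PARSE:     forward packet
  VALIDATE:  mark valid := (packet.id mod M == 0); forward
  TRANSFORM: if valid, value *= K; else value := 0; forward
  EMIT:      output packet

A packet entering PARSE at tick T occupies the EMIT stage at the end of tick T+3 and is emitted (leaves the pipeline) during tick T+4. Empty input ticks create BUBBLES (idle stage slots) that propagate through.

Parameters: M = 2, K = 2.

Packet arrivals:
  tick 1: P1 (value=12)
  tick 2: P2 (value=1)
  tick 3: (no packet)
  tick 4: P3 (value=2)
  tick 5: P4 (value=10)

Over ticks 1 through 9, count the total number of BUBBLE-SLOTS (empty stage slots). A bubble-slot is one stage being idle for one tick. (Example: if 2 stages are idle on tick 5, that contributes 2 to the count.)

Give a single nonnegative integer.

Answer: 20

Derivation:
Tick 1: [PARSE:P1(v=12,ok=F), VALIDATE:-, TRANSFORM:-, EMIT:-] out:-; bubbles=3
Tick 2: [PARSE:P2(v=1,ok=F), VALIDATE:P1(v=12,ok=F), TRANSFORM:-, EMIT:-] out:-; bubbles=2
Tick 3: [PARSE:-, VALIDATE:P2(v=1,ok=T), TRANSFORM:P1(v=0,ok=F), EMIT:-] out:-; bubbles=2
Tick 4: [PARSE:P3(v=2,ok=F), VALIDATE:-, TRANSFORM:P2(v=2,ok=T), EMIT:P1(v=0,ok=F)] out:-; bubbles=1
Tick 5: [PARSE:P4(v=10,ok=F), VALIDATE:P3(v=2,ok=F), TRANSFORM:-, EMIT:P2(v=2,ok=T)] out:P1(v=0); bubbles=1
Tick 6: [PARSE:-, VALIDATE:P4(v=10,ok=T), TRANSFORM:P3(v=0,ok=F), EMIT:-] out:P2(v=2); bubbles=2
Tick 7: [PARSE:-, VALIDATE:-, TRANSFORM:P4(v=20,ok=T), EMIT:P3(v=0,ok=F)] out:-; bubbles=2
Tick 8: [PARSE:-, VALIDATE:-, TRANSFORM:-, EMIT:P4(v=20,ok=T)] out:P3(v=0); bubbles=3
Tick 9: [PARSE:-, VALIDATE:-, TRANSFORM:-, EMIT:-] out:P4(v=20); bubbles=4
Total bubble-slots: 20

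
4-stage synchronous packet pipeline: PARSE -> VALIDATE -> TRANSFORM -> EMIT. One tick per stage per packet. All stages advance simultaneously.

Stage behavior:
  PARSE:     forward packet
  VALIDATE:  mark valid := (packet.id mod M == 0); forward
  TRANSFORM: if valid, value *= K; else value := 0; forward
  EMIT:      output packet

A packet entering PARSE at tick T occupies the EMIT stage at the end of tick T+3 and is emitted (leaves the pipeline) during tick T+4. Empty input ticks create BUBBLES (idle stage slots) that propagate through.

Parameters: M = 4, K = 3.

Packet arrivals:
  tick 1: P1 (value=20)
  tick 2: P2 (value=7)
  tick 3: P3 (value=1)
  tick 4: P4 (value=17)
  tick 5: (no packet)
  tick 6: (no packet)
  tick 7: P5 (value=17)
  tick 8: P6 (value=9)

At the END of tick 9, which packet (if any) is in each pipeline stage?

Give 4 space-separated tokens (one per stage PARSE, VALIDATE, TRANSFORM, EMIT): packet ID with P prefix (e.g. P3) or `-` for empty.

Tick 1: [PARSE:P1(v=20,ok=F), VALIDATE:-, TRANSFORM:-, EMIT:-] out:-; in:P1
Tick 2: [PARSE:P2(v=7,ok=F), VALIDATE:P1(v=20,ok=F), TRANSFORM:-, EMIT:-] out:-; in:P2
Tick 3: [PARSE:P3(v=1,ok=F), VALIDATE:P2(v=7,ok=F), TRANSFORM:P1(v=0,ok=F), EMIT:-] out:-; in:P3
Tick 4: [PARSE:P4(v=17,ok=F), VALIDATE:P3(v=1,ok=F), TRANSFORM:P2(v=0,ok=F), EMIT:P1(v=0,ok=F)] out:-; in:P4
Tick 5: [PARSE:-, VALIDATE:P4(v=17,ok=T), TRANSFORM:P3(v=0,ok=F), EMIT:P2(v=0,ok=F)] out:P1(v=0); in:-
Tick 6: [PARSE:-, VALIDATE:-, TRANSFORM:P4(v=51,ok=T), EMIT:P3(v=0,ok=F)] out:P2(v=0); in:-
Tick 7: [PARSE:P5(v=17,ok=F), VALIDATE:-, TRANSFORM:-, EMIT:P4(v=51,ok=T)] out:P3(v=0); in:P5
Tick 8: [PARSE:P6(v=9,ok=F), VALIDATE:P5(v=17,ok=F), TRANSFORM:-, EMIT:-] out:P4(v=51); in:P6
Tick 9: [PARSE:-, VALIDATE:P6(v=9,ok=F), TRANSFORM:P5(v=0,ok=F), EMIT:-] out:-; in:-
At end of tick 9: ['-', 'P6', 'P5', '-']

Answer: - P6 P5 -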